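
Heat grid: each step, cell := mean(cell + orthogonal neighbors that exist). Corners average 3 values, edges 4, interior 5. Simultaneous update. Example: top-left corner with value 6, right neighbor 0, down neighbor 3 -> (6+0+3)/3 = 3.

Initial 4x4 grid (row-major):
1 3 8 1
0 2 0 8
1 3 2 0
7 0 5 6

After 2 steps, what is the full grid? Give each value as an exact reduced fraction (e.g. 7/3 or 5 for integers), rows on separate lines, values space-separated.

Answer: 35/18 283/120 97/24 131/36
401/240 117/50 257/100 191/48
481/240 117/50 297/100 143/48
55/18 169/60 19/6 131/36

Derivation:
After step 1:
  4/3 7/2 3 17/3
  1 8/5 4 9/4
  11/4 8/5 2 4
  8/3 15/4 13/4 11/3
After step 2:
  35/18 283/120 97/24 131/36
  401/240 117/50 257/100 191/48
  481/240 117/50 297/100 143/48
  55/18 169/60 19/6 131/36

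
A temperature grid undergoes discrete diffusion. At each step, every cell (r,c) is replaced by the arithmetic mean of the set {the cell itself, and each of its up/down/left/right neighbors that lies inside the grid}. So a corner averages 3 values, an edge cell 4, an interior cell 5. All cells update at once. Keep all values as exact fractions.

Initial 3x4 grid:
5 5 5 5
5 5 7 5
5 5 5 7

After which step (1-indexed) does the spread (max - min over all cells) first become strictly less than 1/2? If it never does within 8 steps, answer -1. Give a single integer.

Step 1: max=6, min=5, spread=1
Step 2: max=53/9, min=5, spread=8/9
Step 3: max=20309/3600, min=1013/200, spread=83/144
Step 4: max=182369/32400, min=18391/3600, spread=337/648
Step 5: max=10780021/1944000, min=1239551/240000, spread=7396579/19440000
  -> spread < 1/2 first at step 5
Step 6: max=643502039/116640000, min=33623273/6480000, spread=61253/186624
Step 7: max=38341541401/6998400000, min=2030278057/388800000, spread=14372291/55987200
Step 8: max=2291254572059/419904000000, min=122275492163/23328000000, spread=144473141/671846400

Answer: 5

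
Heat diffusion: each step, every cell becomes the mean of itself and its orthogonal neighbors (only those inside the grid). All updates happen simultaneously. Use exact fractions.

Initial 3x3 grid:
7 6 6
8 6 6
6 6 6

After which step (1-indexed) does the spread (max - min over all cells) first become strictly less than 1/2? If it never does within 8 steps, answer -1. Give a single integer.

Step 1: max=7, min=6, spread=1
Step 2: max=1609/240, min=6, spread=169/240
Step 3: max=1187/180, min=7339/1200, spread=1723/3600
  -> spread < 1/2 first at step 3
Step 4: max=23383/3600, min=33287/5400, spread=143/432
Step 5: max=4182103/648000, min=74657/12000, spread=1205/5184
Step 6: max=249367741/38880000, min=121511683/19440000, spread=10151/62208
Step 7: max=1656658903/259200000, min=7321344751/1166400000, spread=85517/746496
Step 8: max=892052072069/139968000000, min=146799222949/23328000000, spread=720431/8957952

Answer: 3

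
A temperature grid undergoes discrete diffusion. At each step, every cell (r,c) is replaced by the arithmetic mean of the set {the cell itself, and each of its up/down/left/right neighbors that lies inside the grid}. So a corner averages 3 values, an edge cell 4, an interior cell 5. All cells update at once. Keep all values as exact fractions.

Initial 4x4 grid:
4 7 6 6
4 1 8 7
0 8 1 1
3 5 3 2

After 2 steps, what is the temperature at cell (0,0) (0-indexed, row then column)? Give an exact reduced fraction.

Answer: 47/12

Derivation:
Step 1: cell (0,0) = 5
Step 2: cell (0,0) = 47/12
Full grid after step 2:
  47/12 437/80 1331/240 223/36
  83/20 399/100 533/100 1151/240
  35/12 213/50 173/50 289/80
  67/18 79/24 137/40 5/2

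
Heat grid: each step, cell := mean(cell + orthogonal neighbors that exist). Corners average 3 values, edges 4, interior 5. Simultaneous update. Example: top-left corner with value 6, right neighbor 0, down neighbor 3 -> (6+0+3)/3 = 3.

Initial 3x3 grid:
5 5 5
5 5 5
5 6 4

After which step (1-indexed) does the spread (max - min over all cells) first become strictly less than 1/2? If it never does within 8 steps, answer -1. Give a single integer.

Answer: 2

Derivation:
Step 1: max=16/3, min=19/4, spread=7/12
Step 2: max=77/15, min=59/12, spread=13/60
  -> spread < 1/2 first at step 2
Step 3: max=692/135, min=23773/4800, spread=7483/43200
Step 4: max=548221/108000, min=214943/43200, spread=21727/216000
Step 5: max=4927711/972000, min=28797319/5760000, spread=10906147/155520000
Step 6: max=589400059/116640000, min=778305287/155520000, spread=36295/746496
Step 7: max=8832515837/1749600000, min=46788237589/9331200000, spread=305773/8957952
Step 8: max=2117128579381/419904000000, min=2809421694383/559872000000, spread=2575951/107495424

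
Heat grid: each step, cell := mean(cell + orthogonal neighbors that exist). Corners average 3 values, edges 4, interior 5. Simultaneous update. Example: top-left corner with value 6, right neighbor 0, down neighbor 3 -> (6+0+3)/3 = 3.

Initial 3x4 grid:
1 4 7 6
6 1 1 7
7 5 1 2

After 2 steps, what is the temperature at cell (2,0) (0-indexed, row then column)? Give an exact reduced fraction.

Answer: 53/12

Derivation:
Step 1: cell (2,0) = 6
Step 2: cell (2,0) = 53/12
Full grid after step 2:
  32/9 889/240 1069/240 91/18
  1009/240 173/50 351/100 87/20
  53/12 303/80 749/240 115/36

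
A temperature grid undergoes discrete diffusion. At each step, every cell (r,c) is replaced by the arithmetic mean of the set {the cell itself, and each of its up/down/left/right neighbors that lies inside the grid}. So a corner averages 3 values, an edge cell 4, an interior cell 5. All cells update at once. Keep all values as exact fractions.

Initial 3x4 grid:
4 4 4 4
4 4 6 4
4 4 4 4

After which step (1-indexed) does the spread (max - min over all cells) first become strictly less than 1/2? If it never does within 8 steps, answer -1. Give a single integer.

Answer: 2

Derivation:
Step 1: max=9/2, min=4, spread=1/2
Step 2: max=223/50, min=4, spread=23/50
  -> spread < 1/2 first at step 2
Step 3: max=10411/2400, min=813/200, spread=131/480
Step 4: max=92951/21600, min=14791/3600, spread=841/4320
Step 5: max=37102051/8640000, min=2973373/720000, spread=56863/345600
Step 6: max=332574341/77760000, min=26909543/6480000, spread=386393/3110400
Step 7: max=132809723131/31104000000, min=10788358813/2592000000, spread=26795339/248832000
Step 8: max=7948775714129/1866240000000, min=649166149667/155520000000, spread=254051069/2985984000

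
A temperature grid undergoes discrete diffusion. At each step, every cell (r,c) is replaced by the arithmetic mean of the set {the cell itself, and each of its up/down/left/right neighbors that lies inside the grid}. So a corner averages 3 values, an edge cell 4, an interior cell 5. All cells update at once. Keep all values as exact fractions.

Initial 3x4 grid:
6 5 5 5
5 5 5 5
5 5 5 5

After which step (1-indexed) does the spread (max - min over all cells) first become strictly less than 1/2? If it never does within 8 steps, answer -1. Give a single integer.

Answer: 1

Derivation:
Step 1: max=16/3, min=5, spread=1/3
  -> spread < 1/2 first at step 1
Step 2: max=95/18, min=5, spread=5/18
Step 3: max=1121/216, min=5, spread=41/216
Step 4: max=133817/25920, min=5, spread=4217/25920
Step 5: max=7985149/1555200, min=36079/7200, spread=38417/311040
Step 6: max=477760211/93312000, min=722597/144000, spread=1903471/18662400
Step 7: max=28594589089/5598720000, min=21715759/4320000, spread=18038617/223948800
Step 8: max=1712884182851/335923200000, min=1956926759/388800000, spread=883978523/13436928000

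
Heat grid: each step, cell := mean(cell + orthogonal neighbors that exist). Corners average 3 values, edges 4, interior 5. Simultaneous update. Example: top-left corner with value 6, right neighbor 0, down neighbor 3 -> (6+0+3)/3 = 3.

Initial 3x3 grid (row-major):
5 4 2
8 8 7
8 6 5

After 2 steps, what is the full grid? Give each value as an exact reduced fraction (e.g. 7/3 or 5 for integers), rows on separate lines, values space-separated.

After step 1:
  17/3 19/4 13/3
  29/4 33/5 11/2
  22/3 27/4 6
After step 2:
  53/9 427/80 175/36
  537/80 617/100 673/120
  64/9 1601/240 73/12

Answer: 53/9 427/80 175/36
537/80 617/100 673/120
64/9 1601/240 73/12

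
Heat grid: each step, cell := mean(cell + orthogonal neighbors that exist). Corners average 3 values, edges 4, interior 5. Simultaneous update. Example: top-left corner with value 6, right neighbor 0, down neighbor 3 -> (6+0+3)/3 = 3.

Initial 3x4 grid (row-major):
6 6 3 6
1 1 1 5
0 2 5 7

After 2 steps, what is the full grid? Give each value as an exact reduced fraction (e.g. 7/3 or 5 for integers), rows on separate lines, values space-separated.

Answer: 31/9 109/30 47/12 161/36
143/60 66/25 177/50 217/48
5/3 179/80 173/48 85/18

Derivation:
After step 1:
  13/3 4 4 14/3
  2 11/5 3 19/4
  1 2 15/4 17/3
After step 2:
  31/9 109/30 47/12 161/36
  143/60 66/25 177/50 217/48
  5/3 179/80 173/48 85/18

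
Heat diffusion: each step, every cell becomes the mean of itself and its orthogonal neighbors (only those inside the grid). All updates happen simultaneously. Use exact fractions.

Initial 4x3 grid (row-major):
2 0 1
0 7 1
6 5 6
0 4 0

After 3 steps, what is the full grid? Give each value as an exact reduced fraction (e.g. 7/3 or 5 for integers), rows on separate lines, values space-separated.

Answer: 286/135 17747/7200 4621/2160
11021/3600 16121/6000 22267/7200
5543/1800 10973/3000 22547/7200
7391/2160 45029/14400 937/270

Derivation:
After step 1:
  2/3 5/2 2/3
  15/4 13/5 15/4
  11/4 28/5 3
  10/3 9/4 10/3
After step 2:
  83/36 193/120 83/36
  293/120 91/25 601/240
  463/120 81/25 941/240
  25/9 871/240 103/36
After step 3:
  286/135 17747/7200 4621/2160
  11021/3600 16121/6000 22267/7200
  5543/1800 10973/3000 22547/7200
  7391/2160 45029/14400 937/270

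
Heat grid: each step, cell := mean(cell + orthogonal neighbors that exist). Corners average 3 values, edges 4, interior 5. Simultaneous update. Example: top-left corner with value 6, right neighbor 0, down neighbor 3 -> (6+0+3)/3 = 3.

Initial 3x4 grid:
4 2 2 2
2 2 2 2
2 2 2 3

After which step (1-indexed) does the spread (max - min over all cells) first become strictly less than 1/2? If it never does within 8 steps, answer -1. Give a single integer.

Step 1: max=8/3, min=2, spread=2/3
Step 2: max=23/9, min=33/16, spread=71/144
  -> spread < 1/2 first at step 2
Step 3: max=257/108, min=305/144, spread=113/432
Step 4: max=30137/12960, min=6163/2880, spread=4807/25920
Step 5: max=1772881/777600, min=22315853/10368000, spread=3967681/31104000
Step 6: max=105353639/46656000, min=201189923/93312000, spread=1903471/18662400
Step 7: max=6274720921/2799360000, min=12098476417/5598720000, spread=18038617/223948800
Step 8: max=374775742739/167961600000, min=727452022403/335923200000, spread=883978523/13436928000

Answer: 2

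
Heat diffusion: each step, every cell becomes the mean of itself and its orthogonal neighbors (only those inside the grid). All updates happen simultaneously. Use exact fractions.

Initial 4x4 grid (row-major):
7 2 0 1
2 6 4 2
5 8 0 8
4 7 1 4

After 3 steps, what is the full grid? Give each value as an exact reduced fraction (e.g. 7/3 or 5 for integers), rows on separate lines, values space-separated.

After step 1:
  11/3 15/4 7/4 1
  5 22/5 12/5 15/4
  19/4 26/5 21/5 7/2
  16/3 5 3 13/3
After step 2:
  149/36 407/120 89/40 13/6
  1069/240 83/20 33/10 213/80
  1217/240 471/100 183/50 947/240
  181/36 139/30 62/15 65/18
After step 3:
  8629/2160 2503/720 133/48 1693/720
  6413/1440 24007/6000 6399/2000 483/160
  34673/7200 26669/6000 23699/6000 24983/7200
  10607/2160 8327/1800 7217/1800 8417/2160

Answer: 8629/2160 2503/720 133/48 1693/720
6413/1440 24007/6000 6399/2000 483/160
34673/7200 26669/6000 23699/6000 24983/7200
10607/2160 8327/1800 7217/1800 8417/2160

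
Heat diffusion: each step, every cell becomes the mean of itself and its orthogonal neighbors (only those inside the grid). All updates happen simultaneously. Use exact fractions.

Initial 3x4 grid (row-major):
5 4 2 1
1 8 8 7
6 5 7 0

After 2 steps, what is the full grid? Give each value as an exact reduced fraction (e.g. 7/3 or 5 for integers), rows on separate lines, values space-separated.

Answer: 157/36 511/120 547/120 133/36
263/60 557/100 487/100 23/5
31/6 207/40 677/120 41/9

Derivation:
After step 1:
  10/3 19/4 15/4 10/3
  5 26/5 32/5 4
  4 13/2 5 14/3
After step 2:
  157/36 511/120 547/120 133/36
  263/60 557/100 487/100 23/5
  31/6 207/40 677/120 41/9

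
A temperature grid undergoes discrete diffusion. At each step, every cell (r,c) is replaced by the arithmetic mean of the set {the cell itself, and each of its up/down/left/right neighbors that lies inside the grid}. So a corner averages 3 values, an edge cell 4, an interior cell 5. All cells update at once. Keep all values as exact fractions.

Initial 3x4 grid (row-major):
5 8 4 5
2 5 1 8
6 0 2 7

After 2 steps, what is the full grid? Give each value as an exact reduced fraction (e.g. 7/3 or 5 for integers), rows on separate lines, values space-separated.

Answer: 5 91/20 59/12 185/36
461/120 409/100 389/100 247/48
125/36 697/240 185/48 161/36

Derivation:
After step 1:
  5 11/2 9/2 17/3
  9/2 16/5 4 21/4
  8/3 13/4 5/2 17/3
After step 2:
  5 91/20 59/12 185/36
  461/120 409/100 389/100 247/48
  125/36 697/240 185/48 161/36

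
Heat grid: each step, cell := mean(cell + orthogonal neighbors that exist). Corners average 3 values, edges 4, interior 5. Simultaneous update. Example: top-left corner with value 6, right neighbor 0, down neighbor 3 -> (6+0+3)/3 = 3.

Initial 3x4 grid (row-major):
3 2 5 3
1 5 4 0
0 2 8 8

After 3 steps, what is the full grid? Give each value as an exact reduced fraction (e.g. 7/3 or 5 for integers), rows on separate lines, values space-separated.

Answer: 923/360 7589/2400 24997/7200 983/270
4161/1600 6267/2000 7897/2000 19433/4800
913/360 8239/2400 30347/7200 614/135

Derivation:
After step 1:
  2 15/4 7/2 8/3
  9/4 14/5 22/5 15/4
  1 15/4 11/2 16/3
After step 2:
  8/3 241/80 859/240 119/36
  161/80 339/100 399/100 323/80
  7/3 261/80 1139/240 175/36
After step 3:
  923/360 7589/2400 24997/7200 983/270
  4161/1600 6267/2000 7897/2000 19433/4800
  913/360 8239/2400 30347/7200 614/135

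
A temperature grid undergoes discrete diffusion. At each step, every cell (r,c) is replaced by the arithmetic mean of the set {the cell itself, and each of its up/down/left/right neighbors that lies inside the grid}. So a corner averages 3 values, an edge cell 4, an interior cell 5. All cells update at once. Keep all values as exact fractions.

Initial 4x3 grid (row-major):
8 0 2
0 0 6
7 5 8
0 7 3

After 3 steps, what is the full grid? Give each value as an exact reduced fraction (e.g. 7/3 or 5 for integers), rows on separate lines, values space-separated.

Answer: 6037/2160 21791/7200 412/135
24571/7200 19853/6000 6949/1800
26791/7200 6577/1500 1787/400
4667/1080 64127/14400 407/80

Derivation:
After step 1:
  8/3 5/2 8/3
  15/4 11/5 4
  3 27/5 11/2
  14/3 15/4 6
After step 2:
  107/36 301/120 55/18
  697/240 357/100 431/120
  1009/240 397/100 209/40
  137/36 1189/240 61/12
After step 3:
  6037/2160 21791/7200 412/135
  24571/7200 19853/6000 6949/1800
  26791/7200 6577/1500 1787/400
  4667/1080 64127/14400 407/80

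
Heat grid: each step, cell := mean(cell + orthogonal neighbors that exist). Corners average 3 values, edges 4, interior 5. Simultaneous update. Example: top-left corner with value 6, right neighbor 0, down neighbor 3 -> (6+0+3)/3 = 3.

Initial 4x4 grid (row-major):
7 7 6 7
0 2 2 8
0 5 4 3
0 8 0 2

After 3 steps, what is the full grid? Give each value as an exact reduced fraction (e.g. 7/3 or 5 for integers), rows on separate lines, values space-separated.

After step 1:
  14/3 11/2 11/2 7
  9/4 16/5 22/5 5
  5/4 19/5 14/5 17/4
  8/3 13/4 7/2 5/3
After step 2:
  149/36 283/60 28/5 35/6
  341/120 383/100 209/50 413/80
  299/120 143/50 15/4 823/240
  43/18 793/240 673/240 113/36
After step 3:
  4211/1080 16457/3600 2033/400 3983/720
  2993/900 11057/3000 9009/2000 3721/800
  2381/900 19483/6000 5107/1500 5573/1440
  5893/2160 20443/7200 4679/1440 1687/540

Answer: 4211/1080 16457/3600 2033/400 3983/720
2993/900 11057/3000 9009/2000 3721/800
2381/900 19483/6000 5107/1500 5573/1440
5893/2160 20443/7200 4679/1440 1687/540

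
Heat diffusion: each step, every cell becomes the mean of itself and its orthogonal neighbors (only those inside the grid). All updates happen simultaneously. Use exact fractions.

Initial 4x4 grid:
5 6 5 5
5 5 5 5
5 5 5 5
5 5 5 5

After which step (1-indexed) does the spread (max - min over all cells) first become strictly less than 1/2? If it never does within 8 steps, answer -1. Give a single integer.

Answer: 1

Derivation:
Step 1: max=16/3, min=5, spread=1/3
  -> spread < 1/2 first at step 1
Step 2: max=631/120, min=5, spread=31/120
Step 3: max=5611/1080, min=5, spread=211/1080
Step 4: max=556843/108000, min=5, spread=16843/108000
Step 5: max=4998643/972000, min=45079/9000, spread=130111/972000
Step 6: max=149442367/29160000, min=2707159/540000, spread=3255781/29160000
Step 7: max=4474353691/874800000, min=2711107/540000, spread=82360351/874800000
Step 8: max=133971316891/26244000000, min=488506441/97200000, spread=2074577821/26244000000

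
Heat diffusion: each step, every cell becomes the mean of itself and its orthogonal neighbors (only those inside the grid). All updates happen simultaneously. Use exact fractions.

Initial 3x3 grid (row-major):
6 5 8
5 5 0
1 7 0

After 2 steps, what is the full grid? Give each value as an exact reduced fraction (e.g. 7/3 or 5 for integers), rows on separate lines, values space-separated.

After step 1:
  16/3 6 13/3
  17/4 22/5 13/4
  13/3 13/4 7/3
After step 2:
  187/36 301/60 163/36
  1099/240 423/100 859/240
  71/18 859/240 53/18

Answer: 187/36 301/60 163/36
1099/240 423/100 859/240
71/18 859/240 53/18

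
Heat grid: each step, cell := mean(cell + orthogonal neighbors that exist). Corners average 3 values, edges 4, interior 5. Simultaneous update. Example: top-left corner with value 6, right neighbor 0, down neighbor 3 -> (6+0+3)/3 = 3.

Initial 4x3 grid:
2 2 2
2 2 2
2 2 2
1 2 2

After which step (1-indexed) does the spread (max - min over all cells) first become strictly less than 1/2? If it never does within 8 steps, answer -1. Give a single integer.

Answer: 1

Derivation:
Step 1: max=2, min=5/3, spread=1/3
  -> spread < 1/2 first at step 1
Step 2: max=2, min=31/18, spread=5/18
Step 3: max=2, min=391/216, spread=41/216
Step 4: max=2, min=47623/25920, spread=4217/25920
Step 5: max=14321/7200, min=2901251/1555200, spread=38417/311040
Step 6: max=285403/144000, min=175423789/93312000, spread=1903471/18662400
Step 7: max=8524241/4320000, min=10596450911/5598720000, spread=18038617/223948800
Step 8: max=764673241/388800000, min=638578217149/335923200000, spread=883978523/13436928000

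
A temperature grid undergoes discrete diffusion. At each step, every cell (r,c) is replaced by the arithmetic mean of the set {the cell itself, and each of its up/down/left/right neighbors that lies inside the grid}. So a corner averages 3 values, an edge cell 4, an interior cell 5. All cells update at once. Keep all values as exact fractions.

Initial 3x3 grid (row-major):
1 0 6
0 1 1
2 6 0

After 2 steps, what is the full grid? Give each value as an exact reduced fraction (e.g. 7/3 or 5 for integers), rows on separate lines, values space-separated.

After step 1:
  1/3 2 7/3
  1 8/5 2
  8/3 9/4 7/3
After step 2:
  10/9 47/30 19/9
  7/5 177/100 31/15
  71/36 177/80 79/36

Answer: 10/9 47/30 19/9
7/5 177/100 31/15
71/36 177/80 79/36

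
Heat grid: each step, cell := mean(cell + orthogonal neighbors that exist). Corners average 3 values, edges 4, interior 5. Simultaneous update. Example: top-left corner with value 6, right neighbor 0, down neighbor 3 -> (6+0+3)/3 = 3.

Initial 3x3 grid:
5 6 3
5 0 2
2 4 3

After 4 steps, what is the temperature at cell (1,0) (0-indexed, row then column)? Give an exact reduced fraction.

Step 1: cell (1,0) = 3
Step 2: cell (1,0) = 77/20
Step 3: cell (1,0) = 4079/1200
Step 4: cell (1,0) = 251513/72000
Full grid after step 4:
  232709/64800 506651/144000 208009/64800
  251513/72000 1141547/360000 667789/216000
  411443/129600 2659531/864000 122281/43200

Answer: 251513/72000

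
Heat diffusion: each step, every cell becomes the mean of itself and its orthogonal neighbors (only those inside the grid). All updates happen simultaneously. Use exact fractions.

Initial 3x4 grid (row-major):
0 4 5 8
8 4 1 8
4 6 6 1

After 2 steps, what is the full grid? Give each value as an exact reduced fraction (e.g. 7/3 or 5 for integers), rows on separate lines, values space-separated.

Answer: 15/4 327/80 391/80 16/3
93/20 433/100 219/50 213/40
5 191/40 183/40 13/3

Derivation:
After step 1:
  4 13/4 9/2 7
  4 23/5 24/5 9/2
  6 5 7/2 5
After step 2:
  15/4 327/80 391/80 16/3
  93/20 433/100 219/50 213/40
  5 191/40 183/40 13/3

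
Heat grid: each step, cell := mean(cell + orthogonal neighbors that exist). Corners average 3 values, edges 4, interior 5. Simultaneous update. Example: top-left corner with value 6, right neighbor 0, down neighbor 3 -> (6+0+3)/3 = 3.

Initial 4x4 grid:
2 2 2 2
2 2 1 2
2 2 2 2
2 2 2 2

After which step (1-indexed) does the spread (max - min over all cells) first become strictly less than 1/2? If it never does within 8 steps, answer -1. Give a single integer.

Step 1: max=2, min=7/4, spread=1/4
  -> spread < 1/2 first at step 1
Step 2: max=2, min=89/50, spread=11/50
Step 3: max=2, min=4433/2400, spread=367/2400
Step 4: max=1187/600, min=20029/10800, spread=1337/10800
Step 5: max=35531/18000, min=606331/324000, spread=33227/324000
Step 6: max=211951/108000, min=18225673/9720000, spread=849917/9720000
Step 7: max=3171467/1620000, min=549485653/291600000, spread=21378407/291600000
Step 8: max=948311657/486000000, min=16529537629/8748000000, spread=540072197/8748000000

Answer: 1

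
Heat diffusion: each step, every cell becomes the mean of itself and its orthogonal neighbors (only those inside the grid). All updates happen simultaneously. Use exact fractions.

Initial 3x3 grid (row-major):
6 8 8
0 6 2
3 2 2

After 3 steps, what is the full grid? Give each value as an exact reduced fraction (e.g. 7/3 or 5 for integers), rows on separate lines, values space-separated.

After step 1:
  14/3 7 6
  15/4 18/5 9/2
  5/3 13/4 2
After step 2:
  185/36 319/60 35/6
  821/240 221/50 161/40
  26/9 631/240 13/4
After step 3:
  9991/2160 9319/1800 607/120
  57127/14400 11887/3000 10517/2400
  1609/540 47477/14400 2377/720

Answer: 9991/2160 9319/1800 607/120
57127/14400 11887/3000 10517/2400
1609/540 47477/14400 2377/720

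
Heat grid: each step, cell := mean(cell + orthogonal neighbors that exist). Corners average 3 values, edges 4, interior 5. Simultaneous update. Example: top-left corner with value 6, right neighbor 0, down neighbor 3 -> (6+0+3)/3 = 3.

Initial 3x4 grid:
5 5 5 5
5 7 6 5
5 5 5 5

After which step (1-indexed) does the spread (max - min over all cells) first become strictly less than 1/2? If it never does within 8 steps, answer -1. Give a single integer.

Step 1: max=28/5, min=5, spread=3/5
Step 2: max=277/50, min=31/6, spread=28/75
  -> spread < 1/2 first at step 2
Step 3: max=12929/2400, min=25123/4800, spread=49/320
Step 4: max=322609/60000, min=227243/43200, spread=125887/1080000
Step 5: max=46302289/8640000, min=91183003/17280000, spread=56863/691200
Step 6: max=416271599/77760000, min=822883373/155520000, spread=386393/6220800
Step 7: max=166435876009/31104000000, min=329522334643/62208000000, spread=26795339/497664000
Step 8: max=9977532612131/1866240000000, min=19796283306137/3732480000000, spread=254051069/5971968000

Answer: 2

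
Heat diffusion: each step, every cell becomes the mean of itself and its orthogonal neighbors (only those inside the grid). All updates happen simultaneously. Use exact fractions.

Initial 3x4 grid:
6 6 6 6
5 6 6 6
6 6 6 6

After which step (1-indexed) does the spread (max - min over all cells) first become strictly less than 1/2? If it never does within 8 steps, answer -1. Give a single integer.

Step 1: max=6, min=17/3, spread=1/3
  -> spread < 1/2 first at step 1
Step 2: max=6, min=1373/240, spread=67/240
Step 3: max=6, min=12523/2160, spread=437/2160
Step 4: max=5991/1000, min=5026469/864000, spread=29951/172800
Step 5: max=20171/3375, min=45440179/7776000, spread=206761/1555200
Step 6: max=32234329/5400000, min=18206204429/3110400000, spread=14430763/124416000
Step 7: max=2574347273/432000000, min=1094636258311/186624000000, spread=139854109/1492992000
Step 8: max=231428771023/38880000000, min=65762168109749/11197440000000, spread=7114543559/89579520000

Answer: 1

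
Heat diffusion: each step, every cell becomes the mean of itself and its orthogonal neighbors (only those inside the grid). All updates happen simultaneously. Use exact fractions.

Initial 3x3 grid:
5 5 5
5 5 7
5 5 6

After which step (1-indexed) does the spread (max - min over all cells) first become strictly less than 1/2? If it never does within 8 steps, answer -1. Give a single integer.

Step 1: max=6, min=5, spread=1
Step 2: max=1369/240, min=5, spread=169/240
Step 3: max=1007/180, min=6139/1200, spread=1723/3600
  -> spread < 1/2 first at step 3
Step 4: max=19783/3600, min=27887/5400, spread=143/432
Step 5: max=3534103/648000, min=62657/12000, spread=1205/5184
Step 6: max=210487741/38880000, min=102071683/19440000, spread=10151/62208
Step 7: max=1397458903/259200000, min=6154944751/1166400000, spread=85517/746496
Step 8: max=752084072069/139968000000, min=123471222949/23328000000, spread=720431/8957952

Answer: 3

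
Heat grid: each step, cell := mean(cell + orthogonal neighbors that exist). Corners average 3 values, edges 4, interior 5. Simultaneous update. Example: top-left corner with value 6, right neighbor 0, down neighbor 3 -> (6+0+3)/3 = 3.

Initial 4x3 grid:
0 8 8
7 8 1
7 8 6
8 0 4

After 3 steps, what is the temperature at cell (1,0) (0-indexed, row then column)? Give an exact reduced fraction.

Answer: 293/50

Derivation:
Step 1: cell (1,0) = 11/2
Step 2: cell (1,0) = 61/10
Step 3: cell (1,0) = 293/50
Full grid after step 3:
  521/90 10333/1800 6197/1080
  293/50 17573/3000 20021/3600
  1783/300 16453/3000 18721/3600
  497/90 18781/3600 5059/1080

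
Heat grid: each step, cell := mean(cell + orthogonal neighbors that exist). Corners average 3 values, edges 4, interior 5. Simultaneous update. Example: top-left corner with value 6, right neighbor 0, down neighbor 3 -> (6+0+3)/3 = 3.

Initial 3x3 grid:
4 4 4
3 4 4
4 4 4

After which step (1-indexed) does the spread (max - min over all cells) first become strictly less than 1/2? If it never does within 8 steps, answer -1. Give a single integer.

Answer: 1

Derivation:
Step 1: max=4, min=11/3, spread=1/3
  -> spread < 1/2 first at step 1
Step 2: max=4, min=893/240, spread=67/240
Step 3: max=793/200, min=8203/2160, spread=1807/10800
Step 4: max=21239/5400, min=3298037/864000, spread=33401/288000
Step 5: max=2116609/540000, min=29874067/7776000, spread=3025513/38880000
Step 6: max=112444051/28800000, min=11976673133/3110400000, spread=53531/995328
Step 7: max=30312883949/7776000000, min=720463074151/186624000000, spread=450953/11943936
Step 8: max=3631471389481/933120000000, min=43280856439397/11197440000000, spread=3799043/143327232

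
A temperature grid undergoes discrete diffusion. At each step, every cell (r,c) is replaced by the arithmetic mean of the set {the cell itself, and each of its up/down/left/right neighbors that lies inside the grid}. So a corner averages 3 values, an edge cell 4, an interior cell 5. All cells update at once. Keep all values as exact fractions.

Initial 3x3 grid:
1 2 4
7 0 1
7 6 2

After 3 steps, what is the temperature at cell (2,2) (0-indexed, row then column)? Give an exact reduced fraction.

Answer: 1147/360

Derivation:
Step 1: cell (2,2) = 3
Step 2: cell (2,2) = 17/6
Step 3: cell (2,2) = 1147/360
Full grid after step 3:
  3541/1080 37379/14400 2581/1080
  17693/4800 4937/1500 36679/14400
  4721/1080 52379/14400 1147/360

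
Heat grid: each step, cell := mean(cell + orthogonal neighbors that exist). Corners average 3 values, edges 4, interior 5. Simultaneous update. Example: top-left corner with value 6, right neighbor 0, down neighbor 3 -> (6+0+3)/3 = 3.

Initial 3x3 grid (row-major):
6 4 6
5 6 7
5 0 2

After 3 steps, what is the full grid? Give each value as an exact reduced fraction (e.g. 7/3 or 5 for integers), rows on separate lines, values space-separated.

After step 1:
  5 11/2 17/3
  11/2 22/5 21/4
  10/3 13/4 3
After step 2:
  16/3 617/120 197/36
  547/120 239/50 1099/240
  145/36 839/240 23/6
After step 3:
  451/90 37309/7200 10939/2160
  33659/7200 4511/1000 67193/14400
  8699/2160 58093/14400 1429/360

Answer: 451/90 37309/7200 10939/2160
33659/7200 4511/1000 67193/14400
8699/2160 58093/14400 1429/360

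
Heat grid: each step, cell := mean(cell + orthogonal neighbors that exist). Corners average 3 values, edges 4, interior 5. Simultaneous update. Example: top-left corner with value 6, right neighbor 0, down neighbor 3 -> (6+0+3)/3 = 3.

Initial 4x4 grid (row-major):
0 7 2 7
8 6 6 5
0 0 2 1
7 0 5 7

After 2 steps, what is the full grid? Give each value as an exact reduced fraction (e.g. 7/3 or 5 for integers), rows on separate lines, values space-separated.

Answer: 49/12 393/80 1087/240 179/36
353/80 369/100 453/100 521/120
671/240 331/100 317/100 469/120
109/36 313/120 409/120 139/36

Derivation:
After step 1:
  5 15/4 11/2 14/3
  7/2 27/5 21/5 19/4
  15/4 8/5 14/5 15/4
  7/3 3 7/2 13/3
After step 2:
  49/12 393/80 1087/240 179/36
  353/80 369/100 453/100 521/120
  671/240 331/100 317/100 469/120
  109/36 313/120 409/120 139/36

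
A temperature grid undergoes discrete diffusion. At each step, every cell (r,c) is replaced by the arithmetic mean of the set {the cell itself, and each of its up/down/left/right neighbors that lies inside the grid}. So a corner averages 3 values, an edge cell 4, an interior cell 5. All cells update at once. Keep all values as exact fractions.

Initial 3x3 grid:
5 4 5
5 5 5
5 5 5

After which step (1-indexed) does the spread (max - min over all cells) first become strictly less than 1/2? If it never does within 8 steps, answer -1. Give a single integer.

Step 1: max=5, min=14/3, spread=1/3
  -> spread < 1/2 first at step 1
Step 2: max=5, min=1133/240, spread=67/240
Step 3: max=993/200, min=10363/2160, spread=1807/10800
Step 4: max=26639/5400, min=4162037/864000, spread=33401/288000
Step 5: max=2656609/540000, min=37650067/7776000, spread=3025513/38880000
Step 6: max=141244051/28800000, min=15087073133/3110400000, spread=53531/995328
Step 7: max=38088883949/7776000000, min=907087074151/186624000000, spread=450953/11943936
Step 8: max=4564591389481/933120000000, min=54478296439397/11197440000000, spread=3799043/143327232

Answer: 1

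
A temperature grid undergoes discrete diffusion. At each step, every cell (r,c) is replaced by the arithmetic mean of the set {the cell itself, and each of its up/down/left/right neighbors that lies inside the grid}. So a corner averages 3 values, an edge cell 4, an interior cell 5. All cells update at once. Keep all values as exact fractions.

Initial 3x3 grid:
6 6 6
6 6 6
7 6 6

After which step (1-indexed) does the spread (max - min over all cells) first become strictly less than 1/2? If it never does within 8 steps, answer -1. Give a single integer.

Answer: 1

Derivation:
Step 1: max=19/3, min=6, spread=1/3
  -> spread < 1/2 first at step 1
Step 2: max=113/18, min=6, spread=5/18
Step 3: max=1337/216, min=6, spread=41/216
Step 4: max=79891/12960, min=2171/360, spread=347/2592
Step 5: max=4772537/777600, min=21757/3600, spread=2921/31104
Step 6: max=285764539/46656000, min=2617483/432000, spread=24611/373248
Step 7: max=17114882033/2799360000, min=58976741/9720000, spread=207329/4478976
Step 8: max=1025799552451/167961600000, min=3149201599/518400000, spread=1746635/53747712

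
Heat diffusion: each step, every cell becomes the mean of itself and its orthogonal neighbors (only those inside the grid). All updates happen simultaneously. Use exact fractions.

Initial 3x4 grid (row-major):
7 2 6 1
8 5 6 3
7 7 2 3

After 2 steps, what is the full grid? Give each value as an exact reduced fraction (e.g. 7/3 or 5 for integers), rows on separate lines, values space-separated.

After step 1:
  17/3 5 15/4 10/3
  27/4 28/5 22/5 13/4
  22/3 21/4 9/2 8/3
After step 2:
  209/36 1201/240 989/240 31/9
  507/80 27/5 43/10 273/80
  58/9 1361/240 1009/240 125/36

Answer: 209/36 1201/240 989/240 31/9
507/80 27/5 43/10 273/80
58/9 1361/240 1009/240 125/36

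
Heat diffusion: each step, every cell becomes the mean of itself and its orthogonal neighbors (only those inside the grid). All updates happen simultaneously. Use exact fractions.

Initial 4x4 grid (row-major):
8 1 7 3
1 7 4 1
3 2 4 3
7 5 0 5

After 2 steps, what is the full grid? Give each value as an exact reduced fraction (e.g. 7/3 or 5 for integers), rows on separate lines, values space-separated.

Answer: 83/18 95/24 533/120 61/18
43/12 223/50 167/50 107/30
43/10 331/100 363/100 169/60
47/12 81/20 46/15 113/36

Derivation:
After step 1:
  10/3 23/4 15/4 11/3
  19/4 3 23/5 11/4
  13/4 21/5 13/5 13/4
  5 7/2 7/2 8/3
After step 2:
  83/18 95/24 533/120 61/18
  43/12 223/50 167/50 107/30
  43/10 331/100 363/100 169/60
  47/12 81/20 46/15 113/36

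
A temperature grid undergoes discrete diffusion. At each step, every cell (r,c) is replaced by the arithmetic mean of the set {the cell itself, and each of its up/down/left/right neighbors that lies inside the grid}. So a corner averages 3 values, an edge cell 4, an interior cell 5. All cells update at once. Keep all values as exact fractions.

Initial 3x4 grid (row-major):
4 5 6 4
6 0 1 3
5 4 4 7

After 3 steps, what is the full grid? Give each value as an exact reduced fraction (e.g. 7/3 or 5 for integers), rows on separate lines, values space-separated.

Answer: 1487/360 609/160 5503/1440 4189/1080
3781/960 1519/400 291/80 749/192
121/30 1787/480 5483/1440 2107/540

Derivation:
After step 1:
  5 15/4 4 13/3
  15/4 16/5 14/5 15/4
  5 13/4 4 14/3
After step 2:
  25/6 319/80 893/240 145/36
  339/80 67/20 71/20 311/80
  4 309/80 883/240 149/36
After step 3:
  1487/360 609/160 5503/1440 4189/1080
  3781/960 1519/400 291/80 749/192
  121/30 1787/480 5483/1440 2107/540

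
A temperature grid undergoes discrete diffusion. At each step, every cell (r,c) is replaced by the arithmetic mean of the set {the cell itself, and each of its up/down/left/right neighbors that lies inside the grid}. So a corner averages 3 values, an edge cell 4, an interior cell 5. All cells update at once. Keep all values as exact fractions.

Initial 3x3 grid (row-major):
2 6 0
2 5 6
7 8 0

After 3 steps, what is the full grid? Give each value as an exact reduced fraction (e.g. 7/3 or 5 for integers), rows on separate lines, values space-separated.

Answer: 8729/2160 53773/14400 173/45
5129/1200 6619/1500 56723/14400
2641/540 8231/1800 9739/2160

Derivation:
After step 1:
  10/3 13/4 4
  4 27/5 11/4
  17/3 5 14/3
After step 2:
  127/36 959/240 10/3
  23/5 102/25 1009/240
  44/9 311/60 149/36
After step 3:
  8729/2160 53773/14400 173/45
  5129/1200 6619/1500 56723/14400
  2641/540 8231/1800 9739/2160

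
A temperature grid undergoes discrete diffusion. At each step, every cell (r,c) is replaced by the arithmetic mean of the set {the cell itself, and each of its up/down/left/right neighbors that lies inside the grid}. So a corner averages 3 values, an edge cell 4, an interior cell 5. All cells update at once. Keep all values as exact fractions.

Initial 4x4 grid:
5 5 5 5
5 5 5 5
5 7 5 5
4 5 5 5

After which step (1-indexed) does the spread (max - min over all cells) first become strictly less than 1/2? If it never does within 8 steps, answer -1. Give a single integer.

Step 1: max=27/5, min=14/3, spread=11/15
Step 2: max=267/50, min=5, spread=17/50
  -> spread < 1/2 first at step 2
Step 3: max=10369/2000, min=5, spread=369/2000
Step 4: max=465323/90000, min=1513/300, spread=11423/90000
Step 5: max=33302059/6480000, min=45469/9000, spread=564379/6480000
Step 6: max=149728667/29160000, min=68453/13500, spread=1870187/29160000
Step 7: max=4488077627/874800000, min=3289583/648000, spread=47140577/874800000
Step 8: max=134631384311/26244000000, min=1235533843/243000000, spread=1193729267/26244000000

Answer: 2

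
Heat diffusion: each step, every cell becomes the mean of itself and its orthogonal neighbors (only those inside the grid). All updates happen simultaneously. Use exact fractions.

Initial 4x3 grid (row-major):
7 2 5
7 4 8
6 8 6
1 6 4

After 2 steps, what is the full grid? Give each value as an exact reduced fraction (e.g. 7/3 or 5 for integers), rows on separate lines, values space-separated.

After step 1:
  16/3 9/2 5
  6 29/5 23/4
  11/2 6 13/2
  13/3 19/4 16/3
After step 2:
  95/18 619/120 61/12
  679/120 561/100 461/80
  131/24 571/100 283/48
  175/36 245/48 199/36

Answer: 95/18 619/120 61/12
679/120 561/100 461/80
131/24 571/100 283/48
175/36 245/48 199/36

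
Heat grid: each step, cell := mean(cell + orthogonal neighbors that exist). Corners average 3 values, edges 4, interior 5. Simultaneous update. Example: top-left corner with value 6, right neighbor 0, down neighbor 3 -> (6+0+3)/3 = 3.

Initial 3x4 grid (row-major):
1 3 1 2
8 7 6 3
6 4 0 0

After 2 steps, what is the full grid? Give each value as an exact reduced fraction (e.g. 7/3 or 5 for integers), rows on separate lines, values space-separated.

Answer: 25/6 39/10 57/20 31/12
211/40 87/20 69/20 183/80
21/4 367/80 223/80 25/12

Derivation:
After step 1:
  4 3 3 2
  11/2 28/5 17/5 11/4
  6 17/4 5/2 1
After step 2:
  25/6 39/10 57/20 31/12
  211/40 87/20 69/20 183/80
  21/4 367/80 223/80 25/12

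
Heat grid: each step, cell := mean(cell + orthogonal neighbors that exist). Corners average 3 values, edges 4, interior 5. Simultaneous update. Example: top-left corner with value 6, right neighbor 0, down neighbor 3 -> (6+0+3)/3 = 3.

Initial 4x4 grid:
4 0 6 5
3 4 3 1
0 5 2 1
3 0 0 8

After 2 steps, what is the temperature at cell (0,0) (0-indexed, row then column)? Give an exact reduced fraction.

Step 1: cell (0,0) = 7/3
Step 2: cell (0,0) = 103/36
Full grid after step 2:
  103/36 37/12 71/20 10/3
  65/24 293/100 72/25 127/40
  87/40 243/100 131/50 107/40
  23/12 77/40 97/40 17/6

Answer: 103/36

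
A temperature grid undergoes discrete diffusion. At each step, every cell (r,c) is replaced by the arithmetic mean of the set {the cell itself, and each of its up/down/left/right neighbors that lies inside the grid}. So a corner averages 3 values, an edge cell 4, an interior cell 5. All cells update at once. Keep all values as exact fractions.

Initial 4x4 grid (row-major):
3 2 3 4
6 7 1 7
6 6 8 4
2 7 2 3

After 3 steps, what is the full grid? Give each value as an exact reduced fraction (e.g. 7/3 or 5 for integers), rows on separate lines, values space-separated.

Answer: 9019/2160 30679/7200 27703/7200 9067/2160
17687/3600 26809/6000 28081/6000 15119/3600
5969/1200 2099/400 9047/2000 5657/1200
1247/240 3811/800 3843/800 341/80

Derivation:
After step 1:
  11/3 15/4 5/2 14/3
  11/2 22/5 26/5 4
  5 34/5 21/5 11/2
  5 17/4 5 3
After step 2:
  155/36 859/240 967/240 67/18
  557/120 513/100 203/50 581/120
  223/40 493/100 267/50 167/40
  19/4 421/80 329/80 9/2
After step 3:
  9019/2160 30679/7200 27703/7200 9067/2160
  17687/3600 26809/6000 28081/6000 15119/3600
  5969/1200 2099/400 9047/2000 5657/1200
  1247/240 3811/800 3843/800 341/80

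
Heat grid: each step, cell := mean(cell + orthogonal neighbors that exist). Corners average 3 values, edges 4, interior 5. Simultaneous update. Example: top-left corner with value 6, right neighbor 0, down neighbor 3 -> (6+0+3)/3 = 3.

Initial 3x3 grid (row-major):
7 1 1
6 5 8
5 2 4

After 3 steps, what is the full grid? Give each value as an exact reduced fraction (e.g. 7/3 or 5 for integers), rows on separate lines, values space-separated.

After step 1:
  14/3 7/2 10/3
  23/4 22/5 9/2
  13/3 4 14/3
After step 2:
  167/36 159/40 34/9
  383/80 443/100 169/40
  169/36 87/20 79/18
After step 3:
  9649/2160 10093/2400 539/135
  22261/4800 8707/2000 10093/2400
  9959/2160 5359/1200 4667/1080

Answer: 9649/2160 10093/2400 539/135
22261/4800 8707/2000 10093/2400
9959/2160 5359/1200 4667/1080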